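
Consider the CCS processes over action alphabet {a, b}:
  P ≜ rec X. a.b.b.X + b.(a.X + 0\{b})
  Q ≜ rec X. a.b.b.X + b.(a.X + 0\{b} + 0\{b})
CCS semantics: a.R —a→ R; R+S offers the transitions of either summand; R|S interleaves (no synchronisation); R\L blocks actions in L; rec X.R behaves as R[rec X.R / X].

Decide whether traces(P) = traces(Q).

traces(P) = traces(Q)

Reachable graph of P (4 states):
  m0 = rec X. a.b.b.X + b.(a.X + 0\{b}) → ··a··> m1, ··b··> m2
  m1 = b.b.(rec X. a.b.b.X + b.(a.X + 0\{b})) → ··b··> m3
  m2 = a.(rec X. a.b.b.X + b.(a.X + 0\{b})) + 0\{b} → ··a··> m0
  m3 = b.(rec X. a.b.b.X + b.(a.X + 0\{b})) → ··b··> m0
Reachable graph of Q (4 states):
  n0 = rec X. a.b.b.X + b.(a.X + 0\{b} + 0\{b}) → ··a··> n1, ··b··> n2
  n1 = b.b.(rec X. a.b.b.X + b.(a.X + 0\{b} + 0\{b})) → ··b··> n3
  n2 = a.(rec X. a.b.b.X + b.(a.X + 0\{b} + 0\{b})) + 0\{b} + 0\{b} → ··a··> n0
  n3 = b.(rec X. a.b.b.X + b.(a.X + 0\{b} + 0\{b})) → ··b··> n0
Partition-refinement fixed point:
  B0 = {m0, n0}
  B1 = {m2, n2}
  B2 = {m1, n1}
  B3 = {m3, n3}
m0 ∈ B0, n0 ∈ B0 → same block
Bisimilar ⇒ trace-equivalent.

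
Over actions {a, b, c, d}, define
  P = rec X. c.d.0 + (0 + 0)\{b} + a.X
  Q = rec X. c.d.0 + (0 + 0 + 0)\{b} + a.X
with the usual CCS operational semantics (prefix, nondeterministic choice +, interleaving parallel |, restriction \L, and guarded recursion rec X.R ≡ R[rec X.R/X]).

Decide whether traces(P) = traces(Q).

trace-equivalent

LTS(P): 3 reachable states
  m0 = rec X. c.d.0 + (0 + 0)\{b} + a.X :: ··a··> m0, ··c··> m1
  m1 = d.0 :: ··d··> m2
  m2 = 0 :: stopped
LTS(Q): 3 reachable states
  n0 = rec X. c.d.0 + (0 + 0 + 0)\{b} + a.X :: ··a··> n0, ··c··> n1
  n1 = d.0 :: ··d··> n2
  n2 = 0 :: stopped
Coarsest stable partition (strong bisimilarity classes):
  B0 = {m0, n0}
  B1 = {m1, n1}
  B2 = {m2, n2}
m0 ∈ B0, n0 ∈ B0 → same block
Bisimilar ⇒ trace-equivalent.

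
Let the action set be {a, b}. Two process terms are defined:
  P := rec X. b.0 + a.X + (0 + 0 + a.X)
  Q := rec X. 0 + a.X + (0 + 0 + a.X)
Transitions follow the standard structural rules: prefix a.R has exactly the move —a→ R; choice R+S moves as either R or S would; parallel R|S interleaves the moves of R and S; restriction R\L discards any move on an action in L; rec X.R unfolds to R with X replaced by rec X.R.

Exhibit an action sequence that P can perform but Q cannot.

P's transition system — 2 states:
  p0 = rec X. b.0 + a.X + (0 + 0 + a.X) ⊢ -a-> p0, -b-> p1
  p1 = 0 ⊢ stopped
Q's transition system — 1 states:
  q0 = rec X. 0 + a.X + (0 + 0 + a.X) ⊢ -a-> q0
Run σ = ⟨b⟩ on P: start {p0}
  [1] b ⇒ {p1}
  — P admits the full trace.
Run σ = ⟨b⟩ on Q: start {q0}
  [1] b ⇒ no successor for Q

b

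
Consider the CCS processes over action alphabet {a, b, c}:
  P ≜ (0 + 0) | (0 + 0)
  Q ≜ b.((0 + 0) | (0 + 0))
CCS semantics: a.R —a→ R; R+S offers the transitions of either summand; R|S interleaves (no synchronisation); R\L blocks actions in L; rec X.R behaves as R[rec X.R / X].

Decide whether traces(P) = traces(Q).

LTS(P): 1 reachable states
  p0 = (0 + 0) | (0 + 0) has moves ·
LTS(Q): 2 reachable states
  q0 = b.((0 + 0) | (0 + 0)) has moves =b=> q1
  q1 = (0 + 0) | (0 + 0) has moves ·
Run σ = ⟨b⟩ on Q: start {q0}
  step 1 (b): {q1}
  ✓ Q
Run σ = ⟨b⟩ on P: start {p0}
  step 1 (b): ∅ (P stuck)

NO — witness ⟨b⟩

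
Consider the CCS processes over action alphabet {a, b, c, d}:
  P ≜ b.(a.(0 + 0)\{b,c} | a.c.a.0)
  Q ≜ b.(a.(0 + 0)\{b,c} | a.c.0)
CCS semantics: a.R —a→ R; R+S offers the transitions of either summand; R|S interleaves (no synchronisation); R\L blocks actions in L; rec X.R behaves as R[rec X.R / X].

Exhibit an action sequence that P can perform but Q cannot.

P's transition system — 9 states:
  m0 = b.(a.(0 + 0)\{b,c} | a.c.a.0) | =b=> m1
  m1 = a.(0 + 0)\{b,c} | a.c.a.0 | =a=> m2, =a=> m3
  m2 = (0 + 0)\{b,c} | a.c.a.0 | =a=> m4
  m3 = a.(0 + 0)\{b,c} | c.a.0 | =a=> m4, =c=> m5
  m4 = (0 + 0)\{b,c} | c.a.0 | =c=> m6
  m5 = a.(0 + 0)\{b,c} | a.0 | =a=> m6, =a=> m7
  m6 = (0 + 0)\{b,c} | a.0 | =a=> m8
  m7 = a.(0 + 0)\{b,c} | 0 | =a=> m8
  m8 = (0 + 0)\{b,c} | 0 | stopped
Q's transition system — 7 states:
  n0 = b.(a.(0 + 0)\{b,c} | a.c.0) | =b=> n1
  n1 = a.(0 + 0)\{b,c} | a.c.0 | =a=> n2, =a=> n3
  n2 = (0 + 0)\{b,c} | a.c.0 | =a=> n4
  n3 = a.(0 + 0)\{b,c} | c.0 | =a=> n4, =c=> n5
  n4 = (0 + 0)\{b,c} | c.0 | =c=> n6
  n5 = a.(0 + 0)\{b,c} | 0 | =a=> n6
  n6 = (0 + 0)\{b,c} | 0 | stopped
Executing baaca from P (initial set {m0}):
  step 1 (b): {m1}
  step 2 (a): {m2, m3}
  step 3 (a): {m4}
  step 4 (c): {m6}
  step 5 (a): {m8}
  P completes σ.
Executing baaca from Q (initial set {n0}):
  step 1 (b): {n1}
  step 2 (a): {n2, n3}
  step 3 (a): {n4}
  step 4 (c): {n6}
  step 5 (a): ∅ (Q stuck)

baaca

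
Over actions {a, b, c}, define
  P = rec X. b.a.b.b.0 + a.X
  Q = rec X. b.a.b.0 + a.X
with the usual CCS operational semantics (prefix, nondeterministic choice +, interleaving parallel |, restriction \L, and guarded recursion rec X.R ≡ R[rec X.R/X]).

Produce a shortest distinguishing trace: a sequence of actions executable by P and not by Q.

P's transition system — 5 states:
  s0 = rec X. b.a.b.b.0 + a.X has moves —a→ s0, —b→ s1
  s1 = a.b.b.0 has moves —a→ s2
  s2 = b.b.0 has moves —b→ s3
  s3 = b.0 has moves —b→ s4
  s4 = 0 has moves ·
Q's transition system — 4 states:
  t0 = rec X. b.a.b.0 + a.X has moves —a→ t0, —b→ t1
  t1 = a.b.0 has moves —a→ t2
  t2 = b.0 has moves —b→ t3
  t3 = 0 has moves ·
Executing babb from P (initial set {s0}):
  step 1 (b): {s1}
  step 2 (a): {s2}
  step 3 (b): {s3}
  step 4 (b): {s4}
  P completes σ.
Executing babb from Q (initial set {t0}):
  step 1 (b): {t1}
  step 2 (a): {t2}
  step 3 (b): {t3}
  step 4 (b): ∅  — Q cannot continue

babb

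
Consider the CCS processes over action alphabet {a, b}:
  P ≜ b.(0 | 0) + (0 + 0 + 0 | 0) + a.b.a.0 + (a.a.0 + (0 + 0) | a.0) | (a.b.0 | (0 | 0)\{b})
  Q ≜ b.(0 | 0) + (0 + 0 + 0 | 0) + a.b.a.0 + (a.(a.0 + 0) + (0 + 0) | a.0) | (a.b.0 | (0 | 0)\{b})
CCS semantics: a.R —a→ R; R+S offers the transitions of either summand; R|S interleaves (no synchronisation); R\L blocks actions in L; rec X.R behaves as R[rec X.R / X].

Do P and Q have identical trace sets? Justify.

traces(P) = traces(Q)

P's transition system — 16 states:
  p0 = b.(0 | 0) + (0 + 0 + 0 | 0) + a.b.a.0 + (a.a.0 + (0 + 0) | a.0) | (a.b.0 | (0 | 0)\{b}) ⊢ ··a··> p1, ··a··> p2, ··a··> p3, ··a··> p4, ··b··> p5
  p1 = (0 + 0) | 0 | (a.b.0 | (0 | 0)\{b}) ⊢ ··a··> p6
  p2 = (a.a.0 + (0 + 0) | a.0) | (b.0 | (0 | 0)\{b}) ⊢ ··a··> p6, ··a··> p7, ··b··> p8
  p3 = a.0 | (a.b.0 | (0 | 0)\{b}) ⊢ ··a··> p7, ··a··> p9
  p4 = b.a.0 ⊢ ··b··> p10
  p5 = 0 | 0 ⊢ (no moves)
  p6 = (0 + 0) | 0 | (b.0 | (0 | 0)\{b}) ⊢ ··b··> p11
  p7 = a.0 | (b.0 | (0 | 0)\{b}) ⊢ ··a··> p12, ··b··> p13
  p8 = (a.a.0 + (0 + 0) | a.0) | (0 | (0 | 0)\{b}) ⊢ ··a··> p11, ··a··> p13
  p9 = 0 | (a.b.0 | (0 | 0)\{b}) ⊢ ··a··> p12
  p10 = a.0 ⊢ ··a··> p14
  p11 = (0 + 0) | 0 | (0 | (0 | 0)\{b}) ⊢ (no moves)
  p12 = 0 | (b.0 | (0 | 0)\{b}) ⊢ ··b··> p15
  p13 = a.0 | (0 | (0 | 0)\{b}) ⊢ ··a··> p15
  p14 = 0 ⊢ (no moves)
  p15 = 0 | (0 | (0 | 0)\{b}) ⊢ (no moves)
Q's transition system — 16 states:
  q0 = b.(0 | 0) + (0 + 0 + 0 | 0) + a.b.a.0 + (a.(a.0 + 0) + (0 + 0) | a.0) | (a.b.0 | (0 | 0)\{b}) ⊢ ··a··> q1, ··a··> q2, ··a··> q3, ··a··> q4, ··b··> q5
  q1 = (0 + 0) | 0 | (a.b.0 | (0 | 0)\{b}) ⊢ ··a··> q6
  q2 = (a.(a.0 + 0) + (0 + 0) | a.0) | (b.0 | (0 | 0)\{b}) ⊢ ··a··> q6, ··a··> q7, ··b··> q8
  q3 = (a.0 + 0) | (a.b.0 | (0 | 0)\{b}) ⊢ ··a··> q7, ··a··> q9
  q4 = b.a.0 ⊢ ··b··> q10
  q5 = 0 | 0 ⊢ (no moves)
  q6 = (0 + 0) | 0 | (b.0 | (0 | 0)\{b}) ⊢ ··b··> q11
  q7 = (a.0 + 0) | (b.0 | (0 | 0)\{b}) ⊢ ··a··> q12, ··b··> q13
  q8 = (a.(a.0 + 0) + (0 + 0) | a.0) | (0 | (0 | 0)\{b}) ⊢ ··a··> q11, ··a··> q13
  q9 = 0 | (a.b.0 | (0 | 0)\{b}) ⊢ ··a··> q12
  q10 = a.0 ⊢ ··a··> q14
  q11 = (0 + 0) | 0 | (0 | (0 | 0)\{b}) ⊢ (no moves)
  q12 = 0 | (b.0 | (0 | 0)\{b}) ⊢ ··b··> q15
  q13 = (a.0 + 0) | (0 | (0 | 0)\{b}) ⊢ ··a··> q15
  q14 = 0 ⊢ (no moves)
  q15 = 0 | (0 | (0 | 0)\{b}) ⊢ (no moves)
Partition-refinement fixed point:
  B0 = {p0, q0}
  B1 = {p3, q3}
  B2 = {p7, q7}
  B3 = {p10, p13, q10, q13}
  B4 = {p11, p14, p15, p5, q11, q14, q15, q5}
  B5 = {p12, p6, q12, q6}
  B6 = {p1, p9, q1, q9}
  B7 = {p4, q4}
  B8 = {p2, q2}
  B9 = {p8, q8}
p0 ∈ B0, q0 ∈ B0 → same block
Bisimilar ⇒ trace-equivalent.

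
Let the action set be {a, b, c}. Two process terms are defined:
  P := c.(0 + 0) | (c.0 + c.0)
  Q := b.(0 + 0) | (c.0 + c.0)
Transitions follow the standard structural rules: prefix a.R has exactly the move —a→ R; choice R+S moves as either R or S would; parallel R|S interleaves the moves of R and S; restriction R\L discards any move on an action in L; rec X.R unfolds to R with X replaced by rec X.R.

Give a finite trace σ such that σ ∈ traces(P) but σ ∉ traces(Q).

cc

Reachable graph of P (4 states):
  u0 = c.(0 + 0) | (c.0 + c.0) ⊢ -c-> u1, -c-> u2
  u1 = (0 + 0) | (c.0 + c.0) ⊢ -c-> u3
  u2 = c.(0 + 0) | 0 ⊢ -c-> u3
  u3 = (0 + 0) | 0 ⊢ ∅
Reachable graph of Q (4 states):
  v0 = b.(0 + 0) | (c.0 + c.0) ⊢ -b-> v1, -c-> v2
  v1 = (0 + 0) | (c.0 + c.0) ⊢ -c-> v3
  v2 = b.(0 + 0) | 0 ⊢ -b-> v3
  v3 = (0 + 0) | 0 ⊢ ∅
Executing cc from P (initial set {u0}):
  step 1 (c): {u1, u2}
  step 2 (c): {u3}
  — P admits the full trace.
Executing cc from Q (initial set {v0}):
  step 1 (c): {v2}
  step 2 (c): ∅  — Q cannot continue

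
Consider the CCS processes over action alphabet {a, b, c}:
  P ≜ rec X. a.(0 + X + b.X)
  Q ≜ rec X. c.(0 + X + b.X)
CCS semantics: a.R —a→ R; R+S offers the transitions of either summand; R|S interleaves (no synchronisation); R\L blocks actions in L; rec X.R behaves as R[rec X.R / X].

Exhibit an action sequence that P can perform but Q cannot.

a

P's transition system — 2 states:
  p0 = rec X. a.(0 + X + b.X) has moves --a--▸ p1
  p1 = 0 + (rec X. a.(0 + X + b.X)) + b.(rec X. a.(0 + X + b.X)) has moves --a--▸ p1, --b--▸ p0
Q's transition system — 2 states:
  q0 = rec X. c.(0 + X + b.X) has moves --c--▸ q1
  q1 = 0 + (rec X. c.(0 + X + b.X)) + b.(rec X. c.(0 + X + b.X)) has moves --b--▸ q0, --c--▸ q1
Trace ⟨a⟩ through P, begin at {p0}:
  step 1 (a): {p1}
  ✓ P
Trace ⟨a⟩ through Q, begin at {q0}:
  step 1 (a): ∅ (Q stuck)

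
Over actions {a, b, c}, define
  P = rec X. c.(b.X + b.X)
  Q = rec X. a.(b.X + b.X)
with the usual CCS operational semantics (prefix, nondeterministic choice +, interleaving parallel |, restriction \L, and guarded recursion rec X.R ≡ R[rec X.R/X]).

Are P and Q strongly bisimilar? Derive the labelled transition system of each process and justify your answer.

LTS(P): 2 reachable states
  p0 = rec X. c.(b.X + b.X) ⊢ -c-> p1
  p1 = b.(rec X. c.(b.X + b.X)) + b.(rec X. c.(b.X + b.X)) ⊢ -b-> p0
LTS(Q): 2 reachable states
  q0 = rec X. a.(b.X + b.X) ⊢ -a-> q1
  q1 = b.(rec X. a.(b.X + b.X)) + b.(rec X. a.(b.X + b.X)) ⊢ -b-> q0
Bisimilarity quotient blocks:
  B0 = {p0}
  B1 = {p1}
  B2 = {q0}
  B3 = {q1}
p0 ∈ B0, q0 ∈ B2 → different blocks

NO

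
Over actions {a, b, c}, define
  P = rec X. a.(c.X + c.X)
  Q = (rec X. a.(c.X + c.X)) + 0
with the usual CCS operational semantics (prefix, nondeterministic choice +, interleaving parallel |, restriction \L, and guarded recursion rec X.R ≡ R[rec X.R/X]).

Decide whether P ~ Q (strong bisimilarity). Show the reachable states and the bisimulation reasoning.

LTS(P): 2 reachable states
  u0 = rec X. a.(c.X + c.X) has moves —a→ u1
  u1 = c.(rec X. a.(c.X + c.X)) + c.(rec X. a.(c.X + c.X)) has moves —c→ u0
LTS(Q): 3 reachable states
  v0 = (rec X. a.(c.X + c.X)) + 0 has moves —a→ v1
  v1 = c.(rec X. a.(c.X + c.X)) + c.(rec X. a.(c.X + c.X)) has moves —c→ v2
  v2 = rec X. a.(c.X + c.X) has moves —a→ v1
Bisimilarity quotient blocks:
  B0 = {u0, v0, v2}
  B1 = {u1, v1}
u0 ∈ B0, v0 ∈ B0 → same block

P ~ Q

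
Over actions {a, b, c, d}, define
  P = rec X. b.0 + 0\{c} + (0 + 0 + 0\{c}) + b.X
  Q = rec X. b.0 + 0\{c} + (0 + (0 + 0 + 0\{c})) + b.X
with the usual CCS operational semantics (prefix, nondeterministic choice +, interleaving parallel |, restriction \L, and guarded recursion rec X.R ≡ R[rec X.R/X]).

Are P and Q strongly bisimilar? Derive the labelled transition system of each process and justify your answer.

YES

LTS(P): 2 reachable states
  m0 = rec X. b.0 + 0\{c} + (0 + 0 + 0\{c}) + b.X has moves -b-> m0, -b-> m1
  m1 = 0 has moves (no moves)
LTS(Q): 2 reachable states
  n0 = rec X. b.0 + 0\{c} + (0 + (0 + 0 + 0\{c})) + b.X has moves -b-> n0, -b-> n1
  n1 = 0 has moves (no moves)
Coarsest stable partition (strong bisimilarity classes):
  B0 = {m0, n0}
  B1 = {m1, n1}
m0 ∈ B0, n0 ∈ B0 → same block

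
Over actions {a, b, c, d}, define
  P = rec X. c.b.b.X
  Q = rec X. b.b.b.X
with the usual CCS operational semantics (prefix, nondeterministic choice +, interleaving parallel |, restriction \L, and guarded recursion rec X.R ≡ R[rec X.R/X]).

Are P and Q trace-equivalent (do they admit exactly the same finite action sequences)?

trace-distinct — witness ⟨c⟩

Reachable graph of P (3 states):
  m0 = rec X. c.b.b.X :: --c--▸ m1
  m1 = b.b.(rec X. c.b.b.X) :: --b--▸ m2
  m2 = b.(rec X. c.b.b.X) :: --b--▸ m0
Reachable graph of Q (3 states):
  n0 = rec X. b.b.b.X :: --b--▸ n1
  n1 = b.b.(rec X. b.b.b.X) :: --b--▸ n2
  n2 = b.(rec X. b.b.b.X) :: --b--▸ n0
Run σ = ⟨c⟩ on P: start {m0}
  step 1 (c): {m1}
  P completes σ.
Run σ = ⟨c⟩ on Q: start {n0}
  step 1 (c): ∅ (Q stuck)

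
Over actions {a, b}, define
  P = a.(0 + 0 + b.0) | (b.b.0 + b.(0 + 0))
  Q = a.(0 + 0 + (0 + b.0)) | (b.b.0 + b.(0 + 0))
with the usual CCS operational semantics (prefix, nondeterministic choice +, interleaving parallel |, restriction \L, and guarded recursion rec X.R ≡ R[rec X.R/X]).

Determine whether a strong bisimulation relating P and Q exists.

bisimilar

P's transition system — 12 states:
  s0 = a.(0 + 0 + b.0) | (b.b.0 + b.(0 + 0)) | --a--▸ s1, --b--▸ s2, --b--▸ s3
  s1 = (0 + 0 + b.0) | (b.b.0 + b.(0 + 0)) | --b--▸ s4, --b--▸ s5, --b--▸ s6
  s2 = a.(0 + 0 + b.0) | (0 + 0) | --a--▸ s4
  s3 = a.(0 + 0 + b.0) | b.0 | --a--▸ s5, --b--▸ s7
  s4 = (0 + 0 + b.0) | (0 + 0) | --b--▸ s8
  s5 = (0 + 0 + b.0) | b.0 | --b--▸ s10, --b--▸ s9
  s6 = 0 | (b.b.0 + b.(0 + 0)) | --b--▸ s10, --b--▸ s8
  s7 = a.(0 + 0 + b.0) | 0 | --a--▸ s9
  s8 = 0 | (0 + 0) | (no moves)
  s9 = (0 + 0 + b.0) | 0 | --b--▸ s11
  s10 = 0 | b.0 | --b--▸ s11
  s11 = 0 | 0 | (no moves)
Q's transition system — 12 states:
  t0 = a.(0 + 0 + (0 + b.0)) | (b.b.0 + b.(0 + 0)) | --a--▸ t1, --b--▸ t2, --b--▸ t3
  t1 = (0 + 0 + (0 + b.0)) | (b.b.0 + b.(0 + 0)) | --b--▸ t4, --b--▸ t5, --b--▸ t6
  t2 = a.(0 + 0 + (0 + b.0)) | (0 + 0) | --a--▸ t4
  t3 = a.(0 + 0 + (0 + b.0)) | b.0 | --a--▸ t5, --b--▸ t7
  t4 = (0 + 0 + (0 + b.0)) | (0 + 0) | --b--▸ t8
  t5 = (0 + 0 + (0 + b.0)) | b.0 | --b--▸ t10, --b--▸ t9
  t6 = 0 | (b.b.0 + b.(0 + 0)) | --b--▸ t10, --b--▸ t8
  t7 = a.(0 + 0 + (0 + b.0)) | 0 | --a--▸ t9
  t8 = 0 | (0 + 0) | (no moves)
  t9 = (0 + 0 + (0 + b.0)) | 0 | --b--▸ t11
  t10 = 0 | b.0 | --b--▸ t11
  t11 = 0 | 0 | (no moves)
Coarsest stable partition (strong bisimilarity classes):
  B0 = {s0, t0}
  B1 = {s1, t1}
  B2 = {s10, s4, s9, t10, t4, t9}
  B3 = {s11, s8, t11, t8}
  B4 = {s5, t5}
  B5 = {s6, t6}
  B6 = {s3, t3}
  B7 = {s2, s7, t2, t7}
s0 ∈ B0, t0 ∈ B0 → same block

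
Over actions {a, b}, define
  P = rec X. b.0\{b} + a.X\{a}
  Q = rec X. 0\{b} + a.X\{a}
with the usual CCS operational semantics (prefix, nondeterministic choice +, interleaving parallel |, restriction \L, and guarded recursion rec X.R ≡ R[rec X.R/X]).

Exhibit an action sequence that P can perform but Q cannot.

b

P's transition system — 4 states:
  p0 = rec X. b.0\{b} + a.X\{a} | ··a··> p1, ··b··> p2
  p1 = (rec X. b.0\{b} + a.X\{a})\{a} | ··b··> p3
  p2 = 0\{b} | deadlocked
  p3 = 0\{b}\{a} | deadlocked
Q's transition system — 2 states:
  q0 = rec X. 0\{b} + a.X\{a} | ··a··> q1
  q1 = (rec X. 0\{b} + a.X\{a})\{a} | deadlocked
Run σ = ⟨b⟩ on P: start {p0}
  after b @ step 1: {p2}
  P completes σ.
Run σ = ⟨b⟩ on Q: start {q0}
  after b @ step 1: ∅ (Q stuck)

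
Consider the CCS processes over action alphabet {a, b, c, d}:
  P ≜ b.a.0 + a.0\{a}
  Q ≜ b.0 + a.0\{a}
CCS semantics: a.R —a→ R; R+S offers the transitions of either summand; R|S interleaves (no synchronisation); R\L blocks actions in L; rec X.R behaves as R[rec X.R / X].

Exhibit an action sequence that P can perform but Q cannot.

P's transition system — 4 states:
  s0 = b.a.0 + a.0\{a} has moves —a→ s1, —b→ s2
  s1 = 0\{a} has moves ∅
  s2 = a.0 has moves —a→ s3
  s3 = 0 has moves ∅
Q's transition system — 3 states:
  t0 = b.0 + a.0\{a} has moves —a→ t1, —b→ t2
  t1 = 0\{a} has moves ∅
  t2 = 0 has moves ∅
Run σ = ⟨ba⟩ on P: start {s0}
  step 1 (b): {s2}
  step 2 (a): {s3}
  ✓ P
Run σ = ⟨ba⟩ on Q: start {t0}
  step 1 (b): {t2}
  step 2 (a): ∅ (Q stuck)

ba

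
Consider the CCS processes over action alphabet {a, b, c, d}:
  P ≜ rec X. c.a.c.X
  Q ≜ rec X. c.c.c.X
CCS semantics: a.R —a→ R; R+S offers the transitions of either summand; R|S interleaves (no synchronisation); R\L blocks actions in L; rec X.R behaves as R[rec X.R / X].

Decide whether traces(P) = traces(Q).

Reachable graph of P (3 states):
  s0 = rec X. c.a.c.X :: ··c··> s1
  s1 = a.c.(rec X. c.a.c.X) :: ··a··> s2
  s2 = c.(rec X. c.a.c.X) :: ··c··> s0
Reachable graph of Q (3 states):
  t0 = rec X. c.c.c.X :: ··c··> t1
  t1 = c.c.(rec X. c.c.c.X) :: ··c··> t2
  t2 = c.(rec X. c.c.c.X) :: ··c··> t0
Run σ = ⟨ca⟩ on P: start {s0}
  [1] c ⇒ {s1}
  [2] a ⇒ {s2}
  ✓ P
Run σ = ⟨ca⟩ on Q: start {t0}
  [1] c ⇒ {t1}
  [2] a ⇒ ∅ (Q stuck)

NO — witness ⟨ca⟩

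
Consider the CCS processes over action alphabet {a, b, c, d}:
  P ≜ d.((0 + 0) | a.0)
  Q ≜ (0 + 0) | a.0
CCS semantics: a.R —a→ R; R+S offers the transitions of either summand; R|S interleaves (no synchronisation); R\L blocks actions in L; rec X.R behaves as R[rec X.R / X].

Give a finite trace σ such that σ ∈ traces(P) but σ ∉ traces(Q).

Reachable graph of P (3 states):
  p0 = d.((0 + 0) | a.0) ⊢ ··d··> p1
  p1 = (0 + 0) | a.0 ⊢ ··a··> p2
  p2 = (0 + 0) | 0 ⊢ ∅
Reachable graph of Q (2 states):
  q0 = (0 + 0) | a.0 ⊢ ··a··> q1
  q1 = (0 + 0) | 0 ⊢ ∅
Executing d from P (initial set {p0}):
  after d @ step 1: {p1}
  P completes σ.
Executing d from Q (initial set {q0}):
  after d @ step 1: ∅  — Q cannot continue

d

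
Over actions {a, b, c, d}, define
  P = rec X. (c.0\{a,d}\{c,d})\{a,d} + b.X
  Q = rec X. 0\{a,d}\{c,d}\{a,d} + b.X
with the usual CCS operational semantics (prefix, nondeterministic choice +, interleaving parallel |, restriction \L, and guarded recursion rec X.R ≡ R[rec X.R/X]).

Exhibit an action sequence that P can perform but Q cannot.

Reachable graph of P (2 states):
  p0 = rec X. (c.0\{a,d}\{c,d})\{a,d} + b.X :: -b-> p0, -c-> p1
  p1 = 0\{a,d}\{c,d}\{a,d} :: ∅
Reachable graph of Q (1 states):
  q0 = rec X. 0\{a,d}\{c,d}\{a,d} + b.X :: -b-> q0
Executing c from P (initial set {p0}):
  after c @ step 1: {p1}
  P completes σ.
Executing c from Q (initial set {q0}):
  after c @ step 1: ∅ (Q stuck)

c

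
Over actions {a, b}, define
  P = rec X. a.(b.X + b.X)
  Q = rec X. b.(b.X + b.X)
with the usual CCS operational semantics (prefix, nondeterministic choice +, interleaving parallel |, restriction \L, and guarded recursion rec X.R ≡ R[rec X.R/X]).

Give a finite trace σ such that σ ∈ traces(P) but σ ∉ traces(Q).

P's transition system — 2 states:
  m0 = rec X. a.(b.X + b.X) :: --a--▸ m1
  m1 = b.(rec X. a.(b.X + b.X)) + b.(rec X. a.(b.X + b.X)) :: --b--▸ m0
Q's transition system — 2 states:
  n0 = rec X. b.(b.X + b.X) :: --b--▸ n1
  n1 = b.(rec X. b.(b.X + b.X)) + b.(rec X. b.(b.X + b.X)) :: --b--▸ n0
Run σ = ⟨a⟩ on P: start {m0}
  step 1 (a): {m1}
  ✓ P
Run σ = ⟨a⟩ on Q: start {n0}
  step 1 (a): ∅ (Q stuck)

a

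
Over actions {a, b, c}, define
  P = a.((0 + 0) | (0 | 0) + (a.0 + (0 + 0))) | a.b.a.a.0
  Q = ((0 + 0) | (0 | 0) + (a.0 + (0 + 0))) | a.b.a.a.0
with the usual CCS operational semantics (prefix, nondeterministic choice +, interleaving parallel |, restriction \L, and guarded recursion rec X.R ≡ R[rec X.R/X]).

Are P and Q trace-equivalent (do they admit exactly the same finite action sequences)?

trace-distinct — witness ⟨aaa⟩

Reachable graph of P (15 states):
  s0 = a.((0 + 0) | (0 | 0) + (a.0 + (0 + 0))) | a.b.a.a.0 has moves --a--▸ s1, --a--▸ s2
  s1 = ((0 + 0) | (0 | 0) + (a.0 + (0 + 0))) | a.b.a.a.0 has moves --a--▸ s3, --a--▸ s4
  s2 = a.((0 + 0) | (0 | 0) + (a.0 + (0 + 0))) | b.a.a.0 has moves --a--▸ s3, --b--▸ s5
  s3 = ((0 + 0) | (0 | 0) + (a.0 + (0 + 0))) | b.a.a.0 has moves --a--▸ s6, --b--▸ s7
  s4 = 0 | a.b.a.a.0 has moves --a--▸ s6
  s5 = a.((0 + 0) | (0 | 0) + (a.0 + (0 + 0))) | a.a.0 has moves --a--▸ s7, --a--▸ s8
  s6 = 0 | b.a.a.0 has moves --b--▸ s9
  s7 = ((0 + 0) | (0 | 0) + (a.0 + (0 + 0))) | a.a.0 has moves --a--▸ s10, --a--▸ s9
  s8 = a.((0 + 0) | (0 | 0) + (a.0 + (0 + 0))) | a.0 has moves --a--▸ s10, --a--▸ s11
  s9 = 0 | a.a.0 has moves --a--▸ s12
  s10 = ((0 + 0) | (0 | 0) + (a.0 + (0 + 0))) | a.0 has moves --a--▸ s12, --a--▸ s13
  s11 = a.((0 + 0) | (0 | 0) + (a.0 + (0 + 0))) | 0 has moves --a--▸ s13
  s12 = 0 | a.0 has moves --a--▸ s14
  s13 = ((0 + 0) | (0 | 0) + (a.0 + (0 + 0))) | 0 has moves --a--▸ s14
  s14 = 0 | 0 has moves stopped
Reachable graph of Q (10 states):
  t0 = ((0 + 0) | (0 | 0) + (a.0 + (0 + 0))) | a.b.a.a.0 has moves --a--▸ t1, --a--▸ t2
  t1 = ((0 + 0) | (0 | 0) + (a.0 + (0 + 0))) | b.a.a.0 has moves --a--▸ t3, --b--▸ t4
  t2 = 0 | a.b.a.a.0 has moves --a--▸ t3
  t3 = 0 | b.a.a.0 has moves --b--▸ t5
  t4 = ((0 + 0) | (0 | 0) + (a.0 + (0 + 0))) | a.a.0 has moves --a--▸ t5, --a--▸ t6
  t5 = 0 | a.a.0 has moves --a--▸ t7
  t6 = ((0 + 0) | (0 | 0) + (a.0 + (0 + 0))) | a.0 has moves --a--▸ t7, --a--▸ t8
  t7 = 0 | a.0 has moves --a--▸ t9
  t8 = ((0 + 0) | (0 | 0) + (a.0 + (0 + 0))) | 0 has moves --a--▸ t9
  t9 = 0 | 0 has moves stopped
Run σ = ⟨aaa⟩ on P: start {s0}
  [1] a ⇒ {s1, s2}
  [2] a ⇒ {s3, s4}
  [3] a ⇒ {s6}
  P completes σ.
Run σ = ⟨aaa⟩ on Q: start {t0}
  [1] a ⇒ {t1, t2}
  [2] a ⇒ {t3}
  [3] a ⇒ no successor for Q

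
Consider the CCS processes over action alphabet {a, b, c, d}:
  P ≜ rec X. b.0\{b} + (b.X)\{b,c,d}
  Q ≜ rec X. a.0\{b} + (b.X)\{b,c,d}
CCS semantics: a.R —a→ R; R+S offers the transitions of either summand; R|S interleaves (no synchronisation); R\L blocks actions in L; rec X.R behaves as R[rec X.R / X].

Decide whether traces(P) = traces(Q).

Reachable graph of P (2 states):
  s0 = rec X. b.0\{b} + (b.X)\{b,c,d} :: ··b··> s1
  s1 = 0\{b} :: ·
Reachable graph of Q (2 states):
  t0 = rec X. a.0\{b} + (b.X)\{b,c,d} :: ··a··> t1
  t1 = 0\{b} :: ·
Executing b from P (initial set {s0}):
  step 1 (b): {s1}
  — P admits the full trace.
Executing b from Q (initial set {t0}):
  step 1 (b): no successor for Q

trace-distinct — witness ⟨b⟩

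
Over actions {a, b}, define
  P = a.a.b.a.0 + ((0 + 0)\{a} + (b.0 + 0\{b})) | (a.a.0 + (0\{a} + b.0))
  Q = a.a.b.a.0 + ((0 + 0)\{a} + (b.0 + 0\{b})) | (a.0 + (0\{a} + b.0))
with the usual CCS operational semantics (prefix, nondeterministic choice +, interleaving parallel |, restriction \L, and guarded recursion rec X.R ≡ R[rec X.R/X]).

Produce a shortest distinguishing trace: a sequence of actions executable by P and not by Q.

aba

Reachable graph of P (10 states):
  s0 = a.a.b.a.0 + ((0 + 0)\{a} + (b.0 + 0\{b})) | (a.a.0 + (0\{a} + b.0)) :: --a--▸ s1, --a--▸ s2, --b--▸ s3, --b--▸ s4
  s1 = ((0 + 0)\{a} + (b.0 + 0\{b})) | a.0 :: --a--▸ s3, --b--▸ s5
  s2 = a.b.a.0 :: --a--▸ s6
  s3 = ((0 + 0)\{a} + (b.0 + 0\{b})) | 0 :: --b--▸ s7
  s4 = 0 | (a.a.0 + (0\{a} + b.0)) :: --a--▸ s5, --b--▸ s7
  s5 = 0 | a.0 :: --a--▸ s7
  s6 = b.a.0 :: --b--▸ s8
  s7 = 0 | 0 :: (no moves)
  s8 = a.0 :: --a--▸ s9
  s9 = 0 :: (no moves)
Reachable graph of Q (8 states):
  t0 = a.a.b.a.0 + ((0 + 0)\{a} + (b.0 + 0\{b})) | (a.0 + (0\{a} + b.0)) :: --a--▸ t1, --a--▸ t2, --b--▸ t1, --b--▸ t3
  t1 = ((0 + 0)\{a} + (b.0 + 0\{b})) | 0 :: --b--▸ t4
  t2 = a.b.a.0 :: --a--▸ t5
  t3 = 0 | (a.0 + (0\{a} + b.0)) :: --a--▸ t4, --b--▸ t4
  t4 = 0 | 0 :: (no moves)
  t5 = b.a.0 :: --b--▸ t6
  t6 = a.0 :: --a--▸ t7
  t7 = 0 :: (no moves)
Run σ = ⟨aba⟩ on P: start {s0}
  [1] a ⇒ {s1, s2}
  [2] b ⇒ {s5}
  [3] a ⇒ {s7}
  ✓ P
Run σ = ⟨aba⟩ on Q: start {t0}
  [1] a ⇒ {t1, t2}
  [2] b ⇒ {t4}
  [3] a ⇒ no successor for Q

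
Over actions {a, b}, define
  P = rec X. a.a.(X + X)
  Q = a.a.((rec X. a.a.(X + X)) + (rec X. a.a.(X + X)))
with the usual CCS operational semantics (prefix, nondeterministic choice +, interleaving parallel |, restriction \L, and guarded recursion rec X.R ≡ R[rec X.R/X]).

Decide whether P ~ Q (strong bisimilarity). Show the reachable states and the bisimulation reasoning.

Reachable graph of P (3 states):
  s0 = rec X. a.a.(X + X) has moves —a→ s1
  s1 = a.((rec X. a.a.(X + X)) + (rec X. a.a.(X + X))) has moves —a→ s2
  s2 = (rec X. a.a.(X + X)) + (rec X. a.a.(X + X)) has moves —a→ s1
Reachable graph of Q (3 states):
  t0 = a.a.((rec X. a.a.(X + X)) + (rec X. a.a.(X + X))) has moves —a→ t1
  t1 = a.((rec X. a.a.(X + X)) + (rec X. a.a.(X + X))) has moves —a→ t2
  t2 = (rec X. a.a.(X + X)) + (rec X. a.a.(X + X)) has moves —a→ t1
Coarsest stable partition (strong bisimilarity classes):
  B0 = {s0, s1, s2, t0, t1, t2}
s0 ∈ B0, t0 ∈ B0 → same block

bisimilar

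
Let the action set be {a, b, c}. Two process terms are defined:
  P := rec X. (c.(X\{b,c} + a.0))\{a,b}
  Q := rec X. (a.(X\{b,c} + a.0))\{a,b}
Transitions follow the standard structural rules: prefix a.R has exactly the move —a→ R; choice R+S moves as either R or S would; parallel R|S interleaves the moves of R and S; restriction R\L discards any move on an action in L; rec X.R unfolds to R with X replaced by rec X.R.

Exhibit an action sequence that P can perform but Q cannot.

LTS(P): 2 reachable states
  s0 = rec X. (c.(X\{b,c} + a.0))\{a,b} | --c--▸ s1
  s1 = ((rec X. (c.(X\{b,c} + a.0))\{a,b})\{b,c} + a.0)\{a,b} | ∅
LTS(Q): 1 reachable states
  t0 = rec X. (a.(X\{b,c} + a.0))\{a,b} | ∅
Trace ⟨c⟩ through P, begin at {s0}:
  after c @ step 1: {s1}
  ✓ P
Trace ⟨c⟩ through Q, begin at {t0}:
  after c @ step 1: ∅  — Q cannot continue

c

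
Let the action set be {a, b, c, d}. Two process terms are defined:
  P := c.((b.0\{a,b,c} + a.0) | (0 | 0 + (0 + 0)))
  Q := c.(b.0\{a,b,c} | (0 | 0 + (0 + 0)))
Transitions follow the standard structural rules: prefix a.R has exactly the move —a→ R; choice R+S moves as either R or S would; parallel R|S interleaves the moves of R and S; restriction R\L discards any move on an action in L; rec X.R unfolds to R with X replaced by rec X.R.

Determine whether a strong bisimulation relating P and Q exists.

Reachable graph of P (4 states):
  u0 = c.((b.0\{a,b,c} + a.0) | (0 | 0 + (0 + 0))) has moves —c→ u1
  u1 = (b.0\{a,b,c} + a.0) | (0 | 0 + (0 + 0)) has moves —a→ u2, —b→ u3
  u2 = 0 | (0 | 0 + (0 + 0)) has moves ∅
  u3 = 0\{a,b,c} | (0 | 0 + (0 + 0)) has moves ∅
Reachable graph of Q (3 states):
  v0 = c.(b.0\{a,b,c} | (0 | 0 + (0 + 0))) has moves —c→ v1
  v1 = b.0\{a,b,c} | (0 | 0 + (0 + 0)) has moves —b→ v2
  v2 = 0\{a,b,c} | (0 | 0 + (0 + 0)) has moves ∅
Partition-refinement fixed point:
  B0 = {u0}
  B1 = {u1}
  B2 = {u2, u3, v2}
  B3 = {v0}
  B4 = {v1}
u0 ∈ B0, v0 ∈ B3 → different blocks

NO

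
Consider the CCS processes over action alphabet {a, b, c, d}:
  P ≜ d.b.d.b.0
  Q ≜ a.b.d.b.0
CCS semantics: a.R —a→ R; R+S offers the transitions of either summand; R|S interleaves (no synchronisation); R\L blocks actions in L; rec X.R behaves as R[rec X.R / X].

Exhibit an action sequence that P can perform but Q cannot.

d

P's transition system — 5 states:
  s0 = d.b.d.b.0 | —d→ s1
  s1 = b.d.b.0 | —b→ s2
  s2 = d.b.0 | —d→ s3
  s3 = b.0 | —b→ s4
  s4 = 0 | stopped
Q's transition system — 5 states:
  t0 = a.b.d.b.0 | —a→ t1
  t1 = b.d.b.0 | —b→ t2
  t2 = d.b.0 | —d→ t3
  t3 = b.0 | —b→ t4
  t4 = 0 | stopped
Trace ⟨d⟩ through P, begin at {s0}:
  after d @ step 1: {s1}
  ✓ P
Trace ⟨d⟩ through Q, begin at {t0}:
  after d @ step 1: ∅ (Q stuck)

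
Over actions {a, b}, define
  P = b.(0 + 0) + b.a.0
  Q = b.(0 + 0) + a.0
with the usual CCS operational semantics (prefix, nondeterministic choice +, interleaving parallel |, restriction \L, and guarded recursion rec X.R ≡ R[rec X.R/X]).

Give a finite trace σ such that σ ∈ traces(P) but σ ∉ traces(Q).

LTS(P): 4 reachable states
  p0 = b.(0 + 0) + b.a.0 ⊢ —b→ p1, —b→ p2
  p1 = 0 + 0 ⊢ (no moves)
  p2 = a.0 ⊢ —a→ p3
  p3 = 0 ⊢ (no moves)
LTS(Q): 3 reachable states
  q0 = b.(0 + 0) + a.0 ⊢ —a→ q1, —b→ q2
  q1 = 0 ⊢ (no moves)
  q2 = 0 + 0 ⊢ (no moves)
Trace ⟨ba⟩ through P, begin at {p0}:
  [1] b ⇒ {p1, p2}
  [2] a ⇒ {p3}
  — P admits the full trace.
Trace ⟨ba⟩ through Q, begin at {q0}:
  [1] b ⇒ {q2}
  [2] a ⇒ ∅  — Q cannot continue

ba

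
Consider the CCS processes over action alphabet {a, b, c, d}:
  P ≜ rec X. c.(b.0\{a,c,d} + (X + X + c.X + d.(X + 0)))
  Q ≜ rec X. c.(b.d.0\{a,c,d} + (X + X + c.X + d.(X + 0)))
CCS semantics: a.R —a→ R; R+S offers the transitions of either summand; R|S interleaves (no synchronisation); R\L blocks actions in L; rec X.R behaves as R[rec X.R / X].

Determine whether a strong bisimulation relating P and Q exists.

not bisimilar

P's transition system — 4 states:
  u0 = rec X. c.(b.0\{a,c,d} + (X + X + c.X + d.(X + 0))) ⊢ ··c··> u1
  u1 = b.0\{a,c,d} + ((rec X. c.(b.0\{a,c,d} + (X + X + c.X + d.(X + 0)))) + (rec X. c.(b.0\{a,c,d} + (X + X + c.X + d.(X + 0)))) + c.(rec X. c.(b.0\{a,c,d} + (X + X + c.X + d.(X + 0)))) + d.((rec X. c.(b.0\{a,c,d} + (X + X + c.X + d.(X + 0)))) + 0)) ⊢ ··b··> u2, ··c··> u0, ··c··> u1, ··d··> u3
  u2 = 0\{a,c,d} ⊢ deadlocked
  u3 = (rec X. c.(b.0\{a,c,d} + (X + X + c.X + d.(X + 0)))) + 0 ⊢ ··c··> u1
Q's transition system — 5 states:
  v0 = rec X. c.(b.d.0\{a,c,d} + (X + X + c.X + d.(X + 0))) ⊢ ··c··> v1
  v1 = b.d.0\{a,c,d} + ((rec X. c.(b.d.0\{a,c,d} + (X + X + c.X + d.(X + 0)))) + (rec X. c.(b.d.0\{a,c,d} + (X + X + c.X + d.(X + 0)))) + c.(rec X. c.(b.d.0\{a,c,d} + (X + X + c.X + d.(X + 0)))) + d.((rec X. c.(b.d.0\{a,c,d} + (X + X + c.X + d.(X + 0)))) + 0)) ⊢ ··b··> v2, ··c··> v0, ··c··> v1, ··d··> v3
  v2 = d.0\{a,c,d} ⊢ ··d··> v4
  v3 = (rec X. c.(b.d.0\{a,c,d} + (X + X + c.X + d.(X + 0)))) + 0 ⊢ ··c··> v1
  v4 = 0\{a,c,d} ⊢ deadlocked
Partition-refinement fixed point:
  B0 = {u0, u3}
  B1 = {u1}
  B2 = {u2, v4}
  B3 = {v0, v3}
  B4 = {v1}
  B5 = {v2}
u0 ∈ B0, v0 ∈ B3 → different blocks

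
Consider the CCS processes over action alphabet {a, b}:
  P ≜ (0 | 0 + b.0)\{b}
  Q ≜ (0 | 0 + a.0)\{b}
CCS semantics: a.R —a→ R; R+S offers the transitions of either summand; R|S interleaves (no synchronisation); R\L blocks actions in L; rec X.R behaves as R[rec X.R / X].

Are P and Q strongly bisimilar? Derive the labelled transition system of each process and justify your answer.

LTS(P): 1 reachable states
  s0 = (0 | 0 + b.0)\{b} :: ∅
LTS(Q): 2 reachable states
  t0 = (0 | 0 + a.0)\{b} :: --a--▸ t1
  t1 = 0\{b} :: ∅
Bisimilarity quotient blocks:
  B0 = {s0, t1}
  B1 = {t0}
s0 ∈ B0, t0 ∈ B1 → different blocks

NO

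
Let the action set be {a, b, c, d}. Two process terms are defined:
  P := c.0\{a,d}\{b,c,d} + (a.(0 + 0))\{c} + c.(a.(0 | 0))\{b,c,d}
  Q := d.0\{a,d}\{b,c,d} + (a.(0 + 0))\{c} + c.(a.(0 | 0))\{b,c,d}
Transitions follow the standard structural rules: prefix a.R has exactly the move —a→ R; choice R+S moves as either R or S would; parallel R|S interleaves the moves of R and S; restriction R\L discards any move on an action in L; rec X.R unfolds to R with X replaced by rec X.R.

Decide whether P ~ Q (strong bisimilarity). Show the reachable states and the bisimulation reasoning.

NO

P's transition system — 5 states:
  m0 = c.0\{a,d}\{b,c,d} + (a.(0 + 0))\{c} + c.(a.(0 | 0))\{b,c,d} | —a→ m1, —c→ m2, —c→ m3
  m1 = (0 + 0)\{c} | ·
  m2 = (a.(0 | 0))\{b,c,d} | —a→ m4
  m3 = 0\{a,d}\{b,c,d} | ·
  m4 = (0 | 0)\{b,c,d} | ·
Q's transition system — 5 states:
  n0 = d.0\{a,d}\{b,c,d} + (a.(0 + 0))\{c} + c.(a.(0 | 0))\{b,c,d} | —a→ n1, —c→ n2, —d→ n3
  n1 = (0 + 0)\{c} | ·
  n2 = (a.(0 | 0))\{b,c,d} | —a→ n4
  n3 = 0\{a,d}\{b,c,d} | ·
  n4 = (0 | 0)\{b,c,d} | ·
Partition-refinement fixed point:
  B0 = {m0}
  B1 = {m2, n2}
  B2 = {m1, m3, m4, n1, n3, n4}
  B3 = {n0}
m0 ∈ B0, n0 ∈ B3 → different blocks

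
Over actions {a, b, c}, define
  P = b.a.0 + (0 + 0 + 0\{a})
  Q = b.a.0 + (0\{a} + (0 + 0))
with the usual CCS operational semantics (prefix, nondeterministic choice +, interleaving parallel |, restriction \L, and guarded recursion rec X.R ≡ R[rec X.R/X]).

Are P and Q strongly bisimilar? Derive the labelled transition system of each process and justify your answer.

LTS(P): 3 reachable states
  s0 = b.a.0 + (0 + 0 + 0\{a}) :: —b→ s1
  s1 = a.0 :: —a→ s2
  s2 = 0 :: ∅
LTS(Q): 3 reachable states
  t0 = b.a.0 + (0\{a} + (0 + 0)) :: —b→ t1
  t1 = a.0 :: —a→ t2
  t2 = 0 :: ∅
Coarsest stable partition (strong bisimilarity classes):
  B0 = {s0, t0}
  B1 = {s1, t1}
  B2 = {s2, t2}
s0 ∈ B0, t0 ∈ B0 → same block

P ~ Q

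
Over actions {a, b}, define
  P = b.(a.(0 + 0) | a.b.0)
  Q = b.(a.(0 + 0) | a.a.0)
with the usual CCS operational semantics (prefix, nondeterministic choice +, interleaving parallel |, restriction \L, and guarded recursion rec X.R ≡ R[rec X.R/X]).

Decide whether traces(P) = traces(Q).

NO — witness ⟨bab⟩

P's transition system — 7 states:
  p0 = b.(a.(0 + 0) | a.b.0) has moves -b-> p1
  p1 = a.(0 + 0) | a.b.0 has moves -a-> p2, -a-> p3
  p2 = (0 + 0) | a.b.0 has moves -a-> p4
  p3 = a.(0 + 0) | b.0 has moves -a-> p4, -b-> p5
  p4 = (0 + 0) | b.0 has moves -b-> p6
  p5 = a.(0 + 0) | 0 has moves -a-> p6
  p6 = (0 + 0) | 0 has moves ∅
Q's transition system — 7 states:
  q0 = b.(a.(0 + 0) | a.a.0) has moves -b-> q1
  q1 = a.(0 + 0) | a.a.0 has moves -a-> q2, -a-> q3
  q2 = (0 + 0) | a.a.0 has moves -a-> q4
  q3 = a.(0 + 0) | a.0 has moves -a-> q4, -a-> q5
  q4 = (0 + 0) | a.0 has moves -a-> q6
  q5 = a.(0 + 0) | 0 has moves -a-> q6
  q6 = (0 + 0) | 0 has moves ∅
Run σ = ⟨bab⟩ on P: start {p0}
  step 1 (b): {p1}
  step 2 (a): {p2, p3}
  step 3 (b): {p5}
  ✓ P
Run σ = ⟨bab⟩ on Q: start {q0}
  step 1 (b): {q1}
  step 2 (a): {q2, q3}
  step 3 (b): no successor for Q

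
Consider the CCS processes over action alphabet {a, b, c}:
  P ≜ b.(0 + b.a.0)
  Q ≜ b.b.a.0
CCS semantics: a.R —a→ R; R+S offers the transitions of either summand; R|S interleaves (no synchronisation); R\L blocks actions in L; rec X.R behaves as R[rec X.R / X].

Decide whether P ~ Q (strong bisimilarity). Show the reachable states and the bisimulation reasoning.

Reachable graph of P (4 states):
  p0 = b.(0 + b.a.0) | --b--▸ p1
  p1 = 0 + b.a.0 | --b--▸ p2
  p2 = a.0 | --a--▸ p3
  p3 = 0 | deadlocked
Reachable graph of Q (4 states):
  q0 = b.b.a.0 | --b--▸ q1
  q1 = b.a.0 | --b--▸ q2
  q2 = a.0 | --a--▸ q3
  q3 = 0 | deadlocked
Partition-refinement fixed point:
  B0 = {p0, q0}
  B1 = {p1, q1}
  B2 = {p2, q2}
  B3 = {p3, q3}
p0 ∈ B0, q0 ∈ B0 → same block

YES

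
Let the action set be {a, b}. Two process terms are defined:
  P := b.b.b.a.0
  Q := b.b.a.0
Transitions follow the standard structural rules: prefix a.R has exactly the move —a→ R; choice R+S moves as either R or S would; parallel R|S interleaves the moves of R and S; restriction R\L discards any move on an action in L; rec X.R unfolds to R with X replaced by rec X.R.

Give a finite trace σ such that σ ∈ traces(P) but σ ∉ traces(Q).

bbb

LTS(P): 5 reachable states
  m0 = b.b.b.a.0 has moves —b→ m1
  m1 = b.b.a.0 has moves —b→ m2
  m2 = b.a.0 has moves —b→ m3
  m3 = a.0 has moves —a→ m4
  m4 = 0 has moves ·
LTS(Q): 4 reachable states
  n0 = b.b.a.0 has moves —b→ n1
  n1 = b.a.0 has moves —b→ n2
  n2 = a.0 has moves —a→ n3
  n3 = 0 has moves ·
Trace ⟨bbb⟩ through P, begin at {m0}:
  after b @ step 1: {m1}
  after b @ step 2: {m2}
  after b @ step 3: {m3}
  ✓ P
Trace ⟨bbb⟩ through Q, begin at {n0}:
  after b @ step 1: {n1}
  after b @ step 2: {n2}
  after b @ step 3: ∅ (Q stuck)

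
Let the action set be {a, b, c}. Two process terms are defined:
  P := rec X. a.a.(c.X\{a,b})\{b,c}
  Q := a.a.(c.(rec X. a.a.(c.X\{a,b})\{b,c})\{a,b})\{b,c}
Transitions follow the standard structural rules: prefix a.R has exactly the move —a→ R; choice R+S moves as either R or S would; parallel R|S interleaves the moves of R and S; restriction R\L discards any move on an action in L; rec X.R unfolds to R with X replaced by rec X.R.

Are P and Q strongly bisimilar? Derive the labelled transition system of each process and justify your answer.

P's transition system — 3 states:
  p0 = rec X. a.a.(c.X\{a,b})\{b,c} has moves -a-> p1
  p1 = a.(c.(rec X. a.a.(c.X\{a,b})\{b,c})\{a,b})\{b,c} has moves -a-> p2
  p2 = (c.(rec X. a.a.(c.X\{a,b})\{b,c})\{a,b})\{b,c} has moves ∅
Q's transition system — 3 states:
  q0 = a.a.(c.(rec X. a.a.(c.X\{a,b})\{b,c})\{a,b})\{b,c} has moves -a-> q1
  q1 = a.(c.(rec X. a.a.(c.X\{a,b})\{b,c})\{a,b})\{b,c} has moves -a-> q2
  q2 = (c.(rec X. a.a.(c.X\{a,b})\{b,c})\{a,b})\{b,c} has moves ∅
Partition-refinement fixed point:
  B0 = {p0, q0}
  B1 = {p1, q1}
  B2 = {p2, q2}
p0 ∈ B0, q0 ∈ B0 → same block

bisimilar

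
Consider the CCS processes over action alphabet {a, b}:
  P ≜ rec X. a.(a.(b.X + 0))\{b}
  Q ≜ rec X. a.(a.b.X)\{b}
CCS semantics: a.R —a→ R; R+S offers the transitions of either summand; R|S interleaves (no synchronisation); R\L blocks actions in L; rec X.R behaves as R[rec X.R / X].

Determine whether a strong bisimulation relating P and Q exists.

bisimilar

LTS(P): 3 reachable states
  p0 = rec X. a.(a.(b.X + 0))\{b} | —a→ p1
  p1 = (a.(b.(rec X. a.(a.(b.X + 0))\{b}) + 0))\{b} | —a→ p2
  p2 = (b.(rec X. a.(a.(b.X + 0))\{b}) + 0)\{b} | stopped
LTS(Q): 3 reachable states
  q0 = rec X. a.(a.b.X)\{b} | —a→ q1
  q1 = (a.b.(rec X. a.(a.b.X)\{b}))\{b} | —a→ q2
  q2 = (b.(rec X. a.(a.b.X)\{b}))\{b} | stopped
Partition-refinement fixed point:
  B0 = {p0, q0}
  B1 = {p1, q1}
  B2 = {p2, q2}
p0 ∈ B0, q0 ∈ B0 → same block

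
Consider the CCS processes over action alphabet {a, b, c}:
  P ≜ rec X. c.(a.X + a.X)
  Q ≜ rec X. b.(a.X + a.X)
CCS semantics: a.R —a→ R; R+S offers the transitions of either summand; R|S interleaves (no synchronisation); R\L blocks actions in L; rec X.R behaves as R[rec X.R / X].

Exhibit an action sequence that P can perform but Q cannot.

c

Reachable graph of P (2 states):
  s0 = rec X. c.(a.X + a.X) :: --c--▸ s1
  s1 = a.(rec X. c.(a.X + a.X)) + a.(rec X. c.(a.X + a.X)) :: --a--▸ s0
Reachable graph of Q (2 states):
  t0 = rec X. b.(a.X + a.X) :: --b--▸ t1
  t1 = a.(rec X. b.(a.X + a.X)) + a.(rec X. b.(a.X + a.X)) :: --a--▸ t0
Executing c from P (initial set {s0}):
  step 1 (c): {s1}
  P completes σ.
Executing c from Q (initial set {t0}):
  step 1 (c): ∅ (Q stuck)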